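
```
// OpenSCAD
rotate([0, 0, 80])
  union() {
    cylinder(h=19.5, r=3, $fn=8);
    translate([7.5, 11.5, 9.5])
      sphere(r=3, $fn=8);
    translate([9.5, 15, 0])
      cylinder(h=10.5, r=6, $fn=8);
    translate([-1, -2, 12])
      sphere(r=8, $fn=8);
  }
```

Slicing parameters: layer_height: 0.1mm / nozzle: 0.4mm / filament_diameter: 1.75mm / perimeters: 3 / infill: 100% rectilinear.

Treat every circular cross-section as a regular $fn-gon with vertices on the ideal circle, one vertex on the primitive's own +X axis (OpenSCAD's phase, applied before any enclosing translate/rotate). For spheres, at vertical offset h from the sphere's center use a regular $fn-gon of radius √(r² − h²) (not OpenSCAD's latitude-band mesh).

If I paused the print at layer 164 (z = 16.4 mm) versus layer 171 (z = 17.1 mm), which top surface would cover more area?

Layer 164 (z = 16.4): the cylinder: section is a regular 8-gon, circumradius r=3 (area = (8/2)·3.000²·sin(360°/8) = 25.46 mm²); the sphere at (7.5, 11.5) is absent (|z−center|=6.900 > r=3); the cylinder at (9.5, 15) is absent (z outside [0, 10.5]); the r=8 sphere at (-1, -2) slices to a regular 8-gon of circumradius 6.681 (√(r²−h²) with h=4.4 from center) (area = (8/2)·6.681²·sin(360°/8) = 126.26 mm²); Combining (union): the r=3 cylinder lies entirely inside the r=8 sphere at (-1, -2), so the union is just the r=8 sphere at (-1, -2) — area = 126.26 mm²; (whole slice rotated 80° about Z — lengths, areas and connectivity unchanged). So its area = 126.26 mm². Layer 171 (z = 17.1): the cylinder: section is a regular 8-gon, circumradius r=3 (area = (8/2)·3.000²·sin(360°/8) = 25.46 mm²); the sphere at (7.5, 11.5) does not reach this height (|z−center|=7.600 > r=3); the cylinder at (9.5, 15) is not intersected at this z (z outside [0, 10.5]); the r=8 sphere at (-1, -2) slices to a regular 8-gon of circumradius 6.164 (√(r²−h²) with h=5.1 from center) (area = (8/2)·6.164²·sin(360°/8) = 107.45 mm²); Taking the union: the r=3 cylinder lies entirely inside the r=8 sphere at (-1, -2), so the union is just the r=8 sphere at (-1, -2) — area = 107.45 mm²; (whole slice rotated 80° about Z — lengths, areas and connectivity unchanged). So its area = 107.45 mm². Layer 164 is larger (126.26 vs 107.45 mm²).

layer 164 (z = 16.4 mm)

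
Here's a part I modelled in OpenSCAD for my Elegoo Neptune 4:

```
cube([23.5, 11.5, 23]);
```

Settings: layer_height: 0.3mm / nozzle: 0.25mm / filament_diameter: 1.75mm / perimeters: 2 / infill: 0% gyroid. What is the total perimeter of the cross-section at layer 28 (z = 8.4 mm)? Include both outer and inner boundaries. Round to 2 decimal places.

At z = 8.4 mm: the 23.5×11.5 cube contributes its full rectangle (perimeter 70.00 mm). Overall, the cross-section is a single solid region. Total boundary length (outer) = 70.00 mm.

70.00 mm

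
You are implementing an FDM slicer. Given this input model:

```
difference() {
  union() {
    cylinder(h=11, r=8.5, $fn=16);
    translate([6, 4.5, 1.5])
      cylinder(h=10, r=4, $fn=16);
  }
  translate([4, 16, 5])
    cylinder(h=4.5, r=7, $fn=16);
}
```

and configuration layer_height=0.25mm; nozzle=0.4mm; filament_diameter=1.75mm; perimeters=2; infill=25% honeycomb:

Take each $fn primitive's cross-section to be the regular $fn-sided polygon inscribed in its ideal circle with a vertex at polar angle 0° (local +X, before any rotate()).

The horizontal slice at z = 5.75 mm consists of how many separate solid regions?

At z = 5.75 mm: the r=8.5 cylinder contributes a regular 16-gon of circumradius 8.5; the cylinder at (6, 4.5): section is a regular 16-gon, circumradius r=4; Merging all regions: the regions partially overlap (shared area 28.95 mm²), so overlapping operands fuse into one piece — 1 connected region; the r=7 cylinder at (4, 16) contributes a regular 16-gon of circumradius 7; After the difference (first − rest): starting from the result so far, the r=7 cylinder at (4, 16) misses the remaining region (no effect) — 1 connected region. The result has 1 disconnected region.

1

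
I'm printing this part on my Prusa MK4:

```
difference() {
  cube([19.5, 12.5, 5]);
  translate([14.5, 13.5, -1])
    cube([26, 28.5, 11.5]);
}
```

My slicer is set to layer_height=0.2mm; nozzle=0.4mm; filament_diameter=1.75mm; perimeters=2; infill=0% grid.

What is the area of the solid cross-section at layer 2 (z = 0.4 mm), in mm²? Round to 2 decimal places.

243.75 mm²

At z = 0.4 mm: the cube (footprint 19.5×12.5) is included at this height (area 243.75 mm²); the cube at (14.5, 13.5) is present — its section is the full 26×28.5 rectangle (area 741.00 mm²); Subtracting the remaining from the first: starting from the 19.5×12.5 cube (243.75 mm²), the 26×28.5 cube at (14.5, 13.5) misses the remaining region (no effect) — area = 243.75 mm². Overall, the cross-section is a single solid region. Net area = 243.75 mm².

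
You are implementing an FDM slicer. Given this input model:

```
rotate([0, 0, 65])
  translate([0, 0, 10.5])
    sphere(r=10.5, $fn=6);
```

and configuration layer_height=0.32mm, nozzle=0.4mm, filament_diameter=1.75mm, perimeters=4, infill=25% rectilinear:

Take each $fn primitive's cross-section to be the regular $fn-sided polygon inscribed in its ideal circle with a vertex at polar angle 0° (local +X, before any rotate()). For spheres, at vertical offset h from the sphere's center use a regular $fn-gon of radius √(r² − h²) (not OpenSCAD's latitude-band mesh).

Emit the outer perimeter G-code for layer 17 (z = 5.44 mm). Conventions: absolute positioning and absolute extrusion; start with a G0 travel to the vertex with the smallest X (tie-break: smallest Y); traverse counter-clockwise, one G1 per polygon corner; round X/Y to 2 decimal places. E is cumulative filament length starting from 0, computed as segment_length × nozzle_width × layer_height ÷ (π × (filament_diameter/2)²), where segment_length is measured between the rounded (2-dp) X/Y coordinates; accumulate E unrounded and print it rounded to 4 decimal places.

G0 X-9.17 Y-0.80 Z5.44
G1 X-3.89 Y-8.34 E0.4898
G1 X5.28 Y-7.54 E0.9797
G1 X9.17 Y0.80 E1.4694
G1 X3.89 Y8.34 E1.9593
G1 X-5.28 Y7.54 E2.4491
G1 X-9.17 Y-0.80 E2.9388

At z = 5.44 mm: the r=10.5 sphere slices to a regular 6-gon of circumradius 9.200 (√(r²−h²) with h=5.06 from center); (whole slice rotated 65° about Z — lengths, areas and connectivity unchanged). The outline is a single polygon with 6 vertices. Extrusion per mm of travel: 0.4 × 0.32 / (π × 0.875²) = 0.053216. Accumulating E over each segment gives final E = 2.9388.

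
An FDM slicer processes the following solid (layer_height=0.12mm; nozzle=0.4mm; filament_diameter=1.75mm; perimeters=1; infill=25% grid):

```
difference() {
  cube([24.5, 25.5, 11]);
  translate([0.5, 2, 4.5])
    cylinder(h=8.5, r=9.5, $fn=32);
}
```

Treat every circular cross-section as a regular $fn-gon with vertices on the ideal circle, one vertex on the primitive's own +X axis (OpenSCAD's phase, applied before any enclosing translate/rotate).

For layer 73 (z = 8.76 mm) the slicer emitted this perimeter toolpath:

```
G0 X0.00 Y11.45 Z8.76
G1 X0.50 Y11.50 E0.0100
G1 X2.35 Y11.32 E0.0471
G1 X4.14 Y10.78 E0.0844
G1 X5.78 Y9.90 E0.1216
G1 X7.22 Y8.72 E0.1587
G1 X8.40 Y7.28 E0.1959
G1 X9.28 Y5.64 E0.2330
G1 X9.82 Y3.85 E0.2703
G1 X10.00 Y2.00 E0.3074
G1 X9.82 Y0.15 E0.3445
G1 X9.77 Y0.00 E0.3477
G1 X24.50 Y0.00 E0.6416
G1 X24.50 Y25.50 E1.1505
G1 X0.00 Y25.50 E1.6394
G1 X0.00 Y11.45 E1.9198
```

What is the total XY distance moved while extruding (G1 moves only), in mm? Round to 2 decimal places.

Sum the Euclidean lengths of each G1 segment: total = 96.20 mm.

96.20 mm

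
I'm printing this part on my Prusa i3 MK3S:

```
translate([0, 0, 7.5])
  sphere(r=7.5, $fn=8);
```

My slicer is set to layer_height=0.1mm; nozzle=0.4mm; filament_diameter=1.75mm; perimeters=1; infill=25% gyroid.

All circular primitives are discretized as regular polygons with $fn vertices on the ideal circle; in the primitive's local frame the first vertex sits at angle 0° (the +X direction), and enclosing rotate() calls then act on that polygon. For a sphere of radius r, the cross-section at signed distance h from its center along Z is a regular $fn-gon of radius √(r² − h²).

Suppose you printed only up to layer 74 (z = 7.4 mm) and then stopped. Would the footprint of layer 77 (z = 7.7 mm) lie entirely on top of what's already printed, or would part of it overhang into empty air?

Compare the two slices. At z = 7.4: the sphere: section is a regular 8-gon, circumradius = √(r²−h²) = √(7.5²−0.1²) = 7.499 (area = (8/2)·7.499²·sin(360°/8) = 159.07 mm²). At z = 7.7: the sphere: section is a regular 8-gon, circumradius = √(r²−h²) = √(7.5²−0.2²) = 7.497 (area = (8/2)·7.497²·sin(360°/8) = 158.99 mm²). Checking containment: the cross-section at z = 7.7 is a subset of the cross-section at z = 7.4.

entirely on top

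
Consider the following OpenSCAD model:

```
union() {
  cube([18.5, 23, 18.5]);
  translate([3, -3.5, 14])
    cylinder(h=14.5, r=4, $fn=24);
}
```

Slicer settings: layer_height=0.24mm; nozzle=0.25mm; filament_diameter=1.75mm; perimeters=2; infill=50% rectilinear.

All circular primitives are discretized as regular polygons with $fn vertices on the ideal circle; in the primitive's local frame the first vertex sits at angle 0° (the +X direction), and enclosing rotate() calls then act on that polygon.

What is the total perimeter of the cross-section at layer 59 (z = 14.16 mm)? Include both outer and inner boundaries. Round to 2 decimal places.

At z = 14.16 mm: the 18.5×23 cube contributes its full rectangle (perimeter 83.00 mm); the r=4 cylinder at (3, -3.5) contributes a regular 24-gon of circumradius 4 (perimeter = 2·24·4.000·sin(180°/24) = 25.06 mm); Taking the union: the regions partially overlap (shared area 1.21 mm²), so the edge portions inside another operand are dropped and the merged outline is re-measured after clipping — boundary = 100.25 mm. Overall, the cross-section is a single solid region. Total boundary length (outer) = 100.25 mm.

100.25 mm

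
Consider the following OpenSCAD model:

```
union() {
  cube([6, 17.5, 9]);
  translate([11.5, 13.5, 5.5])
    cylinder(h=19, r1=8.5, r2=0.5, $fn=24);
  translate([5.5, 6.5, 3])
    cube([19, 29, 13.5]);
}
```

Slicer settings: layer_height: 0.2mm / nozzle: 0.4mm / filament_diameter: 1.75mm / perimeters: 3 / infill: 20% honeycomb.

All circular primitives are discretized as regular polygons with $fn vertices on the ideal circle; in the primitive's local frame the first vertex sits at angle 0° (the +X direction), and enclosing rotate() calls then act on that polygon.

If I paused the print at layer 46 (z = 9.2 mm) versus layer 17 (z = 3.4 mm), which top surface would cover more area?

layer 17 (z = 3.4 mm)

Layer 46 (z = 9.2): the cube does not reach this height (z outside [0, 9]); the cone at (11.5, 13.5) contributes a regular 24-gon of circumradius 6.942 (interpolated between r1=8.5 and r2=0.5 at t=0.195) (area = (24/2)·6.942²·sin(360°/24) = 149.68 mm²); the cube at (5.5, 6.5) is present — its section is the full 19×29 rectangle (area 551.00 mm²); Combining (union): the regions partially overlap — summed areas 700.68 mm² minus the doubly-counted overlap 145.52 mm² gives 555.16 mm² — area = 555.16 mm². So its area = 555.16 mm². Layer 17 (z = 3.4): the cube is present — its section is the full 6×17.5 rectangle (area 105.00 mm²); the cone at (11.5, 13.5) is absent (z outside [5.5, 24.5]); the cube at (5.5, 6.5) (footprint 19×29) is included at this height (area 551.00 mm²); Taking the union: the regions partially overlap — summed areas 656.00 mm² minus the doubly-counted overlap 5.50 mm² gives 650.50 mm² — area = 650.50 mm². So its area = 650.50 mm². Layer 17 is larger (650.50 vs 555.16 mm²).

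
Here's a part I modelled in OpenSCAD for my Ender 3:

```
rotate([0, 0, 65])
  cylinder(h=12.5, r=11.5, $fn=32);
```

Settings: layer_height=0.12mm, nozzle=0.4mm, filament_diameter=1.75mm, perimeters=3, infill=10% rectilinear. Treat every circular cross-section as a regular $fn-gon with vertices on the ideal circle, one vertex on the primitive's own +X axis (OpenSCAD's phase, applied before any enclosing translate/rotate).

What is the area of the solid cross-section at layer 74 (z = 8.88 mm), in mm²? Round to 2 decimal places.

At z = 8.88 mm: the r=11.5 cylinder contributes a regular 32-gon of circumradius 11.5 (area = (32/2)·11.500²·sin(360°/32) = 412.81 mm²); (rotated 65° about Z; rotation is an isometry so areas/perimeters/island counts are preserved). Overall, the cross-section is a single solid region. Net area = 412.81 mm².

412.81 mm²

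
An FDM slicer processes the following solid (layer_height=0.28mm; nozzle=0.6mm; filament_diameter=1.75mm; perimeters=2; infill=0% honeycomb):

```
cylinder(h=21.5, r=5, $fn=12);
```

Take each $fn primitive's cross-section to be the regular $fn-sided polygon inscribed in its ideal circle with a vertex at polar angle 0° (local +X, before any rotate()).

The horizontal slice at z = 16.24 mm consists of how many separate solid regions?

At z = 16.24 mm: the cylinder: section is a regular 12-gon, circumradius r=5. The result has 1 disconnected region.

1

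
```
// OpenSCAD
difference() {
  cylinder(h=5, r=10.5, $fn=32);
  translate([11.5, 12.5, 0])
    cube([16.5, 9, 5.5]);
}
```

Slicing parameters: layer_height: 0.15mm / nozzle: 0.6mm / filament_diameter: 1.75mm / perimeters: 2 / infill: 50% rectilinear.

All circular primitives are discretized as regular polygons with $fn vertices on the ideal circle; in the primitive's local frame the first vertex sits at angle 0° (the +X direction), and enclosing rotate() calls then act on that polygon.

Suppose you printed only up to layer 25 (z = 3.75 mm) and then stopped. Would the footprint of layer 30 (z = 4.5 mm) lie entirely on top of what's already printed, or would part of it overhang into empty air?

Compare the two slices. At z = 3.75: the r=10.5 cylinder contributes a regular 32-gon of circumradius 10.5 (area = (32/2)·10.500²·sin(360°/32) = 344.14 mm²); the cube at (11.5, 12.5) is present — its section is the full 16.5×9 rectangle (area 148.50 mm²); Taking the first minus the rest: starting from the r=10.5 cylinder (344.14 mm²), the 16.5×9 cube at (11.5, 12.5) misses the remaining region (no effect) — area = 344.14 mm². At z = 4.5: the r=10.5 cylinder gives a regular 32-gon of circumradius 10.5 (constant along its height) (area = (32/2)·10.500²·sin(360°/32) = 344.14 mm²); the 16.5×9 cube at (11.5, 12.5) contributes its full rectangle (area 148.50 mm²); Taking the first minus the rest: starting from the r=10.5 cylinder (344.14 mm²), the 16.5×9 cube at (11.5, 12.5) misses the remaining region (no effect) — area = 344.14 mm². Checking containment: the cross-section at z = 4.5 is a subset of the cross-section at z = 3.75.

entirely on top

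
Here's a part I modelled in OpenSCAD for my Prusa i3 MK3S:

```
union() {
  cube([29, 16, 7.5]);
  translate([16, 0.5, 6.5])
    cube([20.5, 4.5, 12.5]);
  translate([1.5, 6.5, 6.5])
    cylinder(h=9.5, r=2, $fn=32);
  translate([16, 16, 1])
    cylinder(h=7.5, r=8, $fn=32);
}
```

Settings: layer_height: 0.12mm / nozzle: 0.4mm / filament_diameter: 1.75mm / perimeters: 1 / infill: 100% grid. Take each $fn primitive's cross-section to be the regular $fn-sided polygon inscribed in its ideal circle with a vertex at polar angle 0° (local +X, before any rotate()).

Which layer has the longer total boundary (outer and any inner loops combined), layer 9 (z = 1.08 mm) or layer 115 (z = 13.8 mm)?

layer 9 (z = 1.08 mm)

Layer 9 (z = 1.08): the 29×16 cube contributes its full rectangle (perimeter 90.00 mm); the cube at (16, 0.5) is not intersected at this z (z outside [6.5, 19]); the cylinder at (1.5, 6.5) is not intersected at this z (z outside [6.5, 16]); the cylinder at (16, 16): section is a regular 32-gon, circumradius r=8 (perimeter = 2·32·8.000·sin(180°/32) = 50.18 mm); Combining (union): the regions partially overlap (shared area 99.89 mm²), so the edge portions inside another operand are dropped and the merged outline is re-measured after clipping — boundary = 99.09 mm. So its perimeter = 99.09 mm. Layer 115 (z = 13.8): the cube is not intersected at this z (z outside [0, 7.5]); the cube at (16, 0.5) (footprint 20.5×4.5) is included at this height (perimeter 50.00 mm); the r=2 cylinder at (1.5, 6.5) contributes a regular 32-gon of circumradius 2 (perimeter = 2·32·2.000·sin(180°/32) = 12.55 mm); the cylinder at (16, 16) is absent (z outside [1, 8.5]); Taking the union: the 2 present regions are separate (no shared area or edge), so areas and boundary lengths simply add and each stays a separate island — boundary = 62.55 mm. So its perimeter = 62.55 mm. Layer 9 is larger (99.09 vs 62.55 mm).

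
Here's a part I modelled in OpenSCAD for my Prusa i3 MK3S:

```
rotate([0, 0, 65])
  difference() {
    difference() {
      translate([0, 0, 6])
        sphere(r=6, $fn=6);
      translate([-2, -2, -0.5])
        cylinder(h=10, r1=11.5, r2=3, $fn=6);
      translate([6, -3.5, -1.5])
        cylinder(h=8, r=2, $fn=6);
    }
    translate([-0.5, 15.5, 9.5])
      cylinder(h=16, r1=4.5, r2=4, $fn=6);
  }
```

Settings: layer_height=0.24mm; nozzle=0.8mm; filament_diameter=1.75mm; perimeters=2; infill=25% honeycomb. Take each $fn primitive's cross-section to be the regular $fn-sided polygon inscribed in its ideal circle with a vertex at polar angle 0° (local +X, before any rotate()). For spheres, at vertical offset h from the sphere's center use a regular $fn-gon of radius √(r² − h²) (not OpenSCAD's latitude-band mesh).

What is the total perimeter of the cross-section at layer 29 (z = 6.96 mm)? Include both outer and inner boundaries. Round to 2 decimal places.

At z = 6.96 mm: the r=6 sphere contributes a regular 6-gon of circumradius √(6²−0.96²) = 5.923 (perimeter = 2·6·5.923·sin(180°/6) = 35.54 mm); the cone at (-2, -2) contributes a regular 6-gon of circumradius 5.159 (interpolated between r1=11.5 and r2=3 at t=0.746) (perimeter = 2·6·5.159·sin(180°/6) = 30.95 mm); the cylinder at (6, -3.5) does not reach this height (z outside [-1.5, 6.5]); After the difference (first − rest): starting from the r=6 sphere, the cone at (-2, -2) partially overlaps it — only the 51.05 mm² overlap (of its 69.15 mm²) is removed, clipping the outline — boundary = 36.30 mm; the cone at (-0.5, 15.5) is absent (z outside [9.5, 25.5]); Subtracting the remaining from the first: none of the subtracted shapes is present at this height, so that combined region is unchanged — boundary = 36.30 mm; (rotated 65° about Z; rotation is an isometry so areas/perimeters/island counts are preserved). Overall, the cross-section is a single solid region. Total boundary length (outer) = 36.30 mm.

36.30 mm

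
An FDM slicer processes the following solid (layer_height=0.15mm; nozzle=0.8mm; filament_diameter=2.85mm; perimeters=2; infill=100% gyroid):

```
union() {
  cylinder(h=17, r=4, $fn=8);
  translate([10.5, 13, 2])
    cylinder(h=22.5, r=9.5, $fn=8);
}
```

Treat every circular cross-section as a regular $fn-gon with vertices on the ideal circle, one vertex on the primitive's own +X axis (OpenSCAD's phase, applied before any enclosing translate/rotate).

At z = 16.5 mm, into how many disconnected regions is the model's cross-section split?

2

At z = 16.5 mm: the r=4 cylinder contributes a regular 8-gon of circumradius 4; the r=9.5 cylinder at (10.5, 13) gives a regular 8-gon of circumradius 9.5 (constant along its height); Combining (union): the 2 present regions are separate (no shared area or edge), so areas and boundary lengths simply add and each stays a separate island — 2 connected regions. The result has 2 disconnected regions.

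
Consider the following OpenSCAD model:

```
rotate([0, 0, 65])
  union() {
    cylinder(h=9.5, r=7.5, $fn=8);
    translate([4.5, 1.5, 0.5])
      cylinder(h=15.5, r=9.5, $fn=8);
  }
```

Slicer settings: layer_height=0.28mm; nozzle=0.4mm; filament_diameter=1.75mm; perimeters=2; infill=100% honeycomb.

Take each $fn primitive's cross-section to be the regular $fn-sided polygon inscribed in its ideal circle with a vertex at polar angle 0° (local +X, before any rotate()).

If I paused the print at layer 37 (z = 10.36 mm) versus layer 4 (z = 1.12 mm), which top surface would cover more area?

layer 4 (z = 1.12 mm)

Layer 37 (z = 10.36): the cylinder is not intersected at this z (z outside [0, 9.5]); the r=9.5 cylinder at (4.5, 1.5) gives a regular 8-gon of circumradius 9.5 (constant along its height) (area = (8/2)·9.500²·sin(360°/8) = 255.27 mm²); Taking the union: only the r=9.5 cylinder at (4.5, 1.5) is present, so the union is just that shape — area = 255.27 mm²; (whole slice rotated 65° about Z — lengths, areas and connectivity unchanged). So its area = 255.27 mm². Layer 4 (z = 1.12): the cylinder: section is a regular 8-gon, circumradius r=7.5 (area = (8/2)·7.500²·sin(360°/8) = 159.10 mm²); the cylinder at (4.5, 1.5): section is a regular 8-gon, circumradius r=9.5 (area = (8/2)·9.500²·sin(360°/8) = 255.27 mm²); Taking the union: the regions partially overlap — summed areas 414.36 mm² minus the doubly-counted overlap 124.65 mm² gives 289.71 mm² — area = 289.71 mm²; (whole slice rotated 65° about Z — lengths, areas and connectivity unchanged). So its area = 289.71 mm². Layer 4 is larger (289.71 vs 255.27 mm²).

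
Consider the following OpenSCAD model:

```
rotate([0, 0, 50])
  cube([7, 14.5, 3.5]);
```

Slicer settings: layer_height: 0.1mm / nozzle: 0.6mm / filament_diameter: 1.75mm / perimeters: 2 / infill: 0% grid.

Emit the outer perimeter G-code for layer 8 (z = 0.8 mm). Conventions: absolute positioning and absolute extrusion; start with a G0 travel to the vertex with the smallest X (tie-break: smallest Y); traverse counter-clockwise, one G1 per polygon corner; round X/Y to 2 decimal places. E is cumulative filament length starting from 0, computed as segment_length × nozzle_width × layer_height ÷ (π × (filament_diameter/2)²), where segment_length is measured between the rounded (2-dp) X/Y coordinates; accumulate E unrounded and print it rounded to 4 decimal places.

G0 X-11.11 Y9.32 Z0.80
G1 X0.00 Y0.00 E0.3617
G1 X4.50 Y5.36 E0.5363
G1 X-6.61 Y14.68 E0.8981
G1 X-11.11 Y9.32 E1.0726

At z = 0.8 mm: the cube is present — its section is the full 7×14.5 rectangle; (whole slice rotated 50° about Z — lengths, areas and connectivity unchanged). The outline is a single polygon with 4 vertices. Extrusion per mm of travel: 0.6 × 0.1 / (π × 0.875²) = 0.024945. Accumulating E over each segment gives final E = 1.0726.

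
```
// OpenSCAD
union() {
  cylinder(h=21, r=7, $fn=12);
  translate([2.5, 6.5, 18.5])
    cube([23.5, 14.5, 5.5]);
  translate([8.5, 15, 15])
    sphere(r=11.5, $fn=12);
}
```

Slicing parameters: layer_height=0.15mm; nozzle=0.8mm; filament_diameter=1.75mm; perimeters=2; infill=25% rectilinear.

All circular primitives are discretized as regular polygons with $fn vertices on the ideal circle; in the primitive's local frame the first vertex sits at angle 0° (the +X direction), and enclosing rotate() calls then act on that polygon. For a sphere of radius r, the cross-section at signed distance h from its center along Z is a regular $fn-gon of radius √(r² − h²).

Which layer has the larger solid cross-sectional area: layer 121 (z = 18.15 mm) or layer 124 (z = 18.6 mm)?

layer 124 (z = 18.6 mm)

Layer 121 (z = 18.15): the cylinder: section is a regular 12-gon, circumradius r=7 (area = (12/2)·7.000²·sin(360°/12) = 147.00 mm²); the cube at (2.5, 6.5) is absent (z outside [18.5, 24]); the sphere at (8.5, 15): section is a regular 12-gon, circumradius = √(r²−h²) = √(11.5²−3.15²) = 11.060 (area = (12/2)·11.060²·sin(360°/12) = 366.98 mm²); Merging all regions: the regions partially overlap — summed areas 513.98 mm² minus the doubly-counted overlap 1.25 mm² gives 512.73 mm² — area = 512.73 mm². So its area = 512.73 mm². Layer 124 (z = 18.6): the r=7 cylinder contributes a regular 12-gon of circumradius 7 (area = (12/2)·7.000²·sin(360°/12) = 147.00 mm²); the cube at (2.5, 6.5) is present — its section is the full 23.5×14.5 rectangle (area 340.75 mm²); the r=11.5 sphere at (8.5, 15) slices to a regular 12-gon of circumradius 10.922 (√(r²−h²) with h=3.6 from center) (area = (12/2)·10.922²·sin(360°/12) = 357.87 mm²); Taking the union: the regions partially overlap — summed areas 845.62 mm² minus the doubly-counted overlap 228.24 mm² gives 617.38 mm² — area = 617.38 mm². So its area = 617.38 mm². Layer 124 is larger (617.38 vs 512.73 mm²).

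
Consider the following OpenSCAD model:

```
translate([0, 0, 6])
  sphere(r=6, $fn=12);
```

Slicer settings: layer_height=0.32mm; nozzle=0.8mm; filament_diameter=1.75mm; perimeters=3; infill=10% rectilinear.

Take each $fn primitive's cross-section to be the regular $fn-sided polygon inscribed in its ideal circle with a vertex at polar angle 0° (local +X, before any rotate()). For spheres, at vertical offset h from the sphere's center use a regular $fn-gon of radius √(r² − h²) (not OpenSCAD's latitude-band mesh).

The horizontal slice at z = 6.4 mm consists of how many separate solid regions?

1

At z = 6.4 mm: the r=6 sphere contributes a regular 12-gon of circumradius √(6²−0.4²) = 5.987. The result has 1 disconnected region.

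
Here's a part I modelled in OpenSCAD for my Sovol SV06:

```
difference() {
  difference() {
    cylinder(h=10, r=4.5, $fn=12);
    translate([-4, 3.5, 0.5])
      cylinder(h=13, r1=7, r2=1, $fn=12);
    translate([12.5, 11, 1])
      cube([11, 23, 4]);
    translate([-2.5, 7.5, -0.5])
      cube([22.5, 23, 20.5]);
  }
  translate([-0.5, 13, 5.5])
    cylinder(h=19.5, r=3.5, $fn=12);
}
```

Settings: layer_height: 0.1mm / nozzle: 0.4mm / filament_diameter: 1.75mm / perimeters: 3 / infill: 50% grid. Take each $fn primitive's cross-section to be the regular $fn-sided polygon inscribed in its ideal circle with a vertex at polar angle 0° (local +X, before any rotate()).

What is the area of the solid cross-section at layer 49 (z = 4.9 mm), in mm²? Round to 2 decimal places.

At z = 4.9 mm: the cylinder: section is a regular 12-gon, circumradius r=4.5 (area = (12/2)·4.500²·sin(360°/12) = 60.75 mm²); the cone at (-4, 3.5) contributes a regular 12-gon of circumradius 4.969 (interpolated between r1=7 and r2=1 at t=0.338) (area = (12/2)·4.969²·sin(360°/12) = 74.08 mm²); the 11×23 cube at (12.5, 11) contributes its full rectangle (area 253.00 mm²); the cube at (-2.5, 7.5) (footprint 22.5×23) is included at this height (area 517.50 mm²); Taking the first minus the rest: starting from the r=4.5 cylinder (60.75 mm²), the cone at (-4, 3.5) partially overlaps it — only the 20.92 mm² overlap (of its 74.08 mm²) is removed, clipping the outline; the 11×23 cube at (12.5, 11) misses the remaining region (no effect); the 22.5×23 cube at (-2.5, 7.5) misses the remaining region (no effect) — area = 39.83 mm²; the cylinder at (-0.5, 13) is not intersected at this z (z outside [5.5, 25]); Taking the first minus the rest: none of the subtracted shapes is present at this height, so that combined region is unchanged — area = 39.83 mm². Overall, the cross-section is a single solid region. Net area = 39.83 mm².

39.83 mm²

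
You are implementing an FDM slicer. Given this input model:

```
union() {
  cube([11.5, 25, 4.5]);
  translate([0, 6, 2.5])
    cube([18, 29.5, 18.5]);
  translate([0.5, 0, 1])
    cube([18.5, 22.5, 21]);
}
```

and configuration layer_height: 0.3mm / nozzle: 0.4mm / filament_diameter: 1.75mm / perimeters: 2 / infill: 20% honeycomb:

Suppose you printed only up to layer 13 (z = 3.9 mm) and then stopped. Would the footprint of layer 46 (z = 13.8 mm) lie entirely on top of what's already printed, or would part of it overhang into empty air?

entirely on top

Compare the two slices. At z = 3.9: the 11.5×25 cube contributes its full rectangle (area 287.50 mm²); the 18×29.5 cube at (0, 6) contributes its full rectangle (area 531.00 mm²); the 18.5×22.5 cube at (0.5, 0) contributes its full rectangle (area 416.25 mm²); Combining (union): the regions partially overlap — summed areas 1234.75 mm² minus the doubly-counted overlap 573.25 mm² gives 661.50 mm² — area = 661.50 mm². At z = 13.8: the cube does not reach this height (z outside [0, 4.5]); the cube at (0, 6) (footprint 18×29.5) is included at this height (area 531.00 mm²); the cube at (0.5, 0) (footprint 18.5×22.5) is included at this height (area 416.25 mm²); Combining (union): the regions partially overlap — summed areas 947.25 mm² minus the doubly-counted overlap 288.75 mm² gives 658.50 mm² — area = 658.50 mm². Checking containment: the cross-section at z = 13.8 is a subset of the cross-section at z = 3.9.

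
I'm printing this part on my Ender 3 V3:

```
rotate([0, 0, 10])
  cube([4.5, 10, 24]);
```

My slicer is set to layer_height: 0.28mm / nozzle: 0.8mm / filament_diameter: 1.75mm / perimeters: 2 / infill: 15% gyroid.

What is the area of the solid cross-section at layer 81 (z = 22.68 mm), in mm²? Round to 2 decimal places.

45.00 mm²

At z = 22.68 mm: the 4.5×10 cube contributes its full rectangle (area 45.00 mm²); (rotated 10° about Z; rotation is an isometry so areas/perimeters/island counts are preserved). Overall, the cross-section is a single solid region. Net area = 45.00 mm².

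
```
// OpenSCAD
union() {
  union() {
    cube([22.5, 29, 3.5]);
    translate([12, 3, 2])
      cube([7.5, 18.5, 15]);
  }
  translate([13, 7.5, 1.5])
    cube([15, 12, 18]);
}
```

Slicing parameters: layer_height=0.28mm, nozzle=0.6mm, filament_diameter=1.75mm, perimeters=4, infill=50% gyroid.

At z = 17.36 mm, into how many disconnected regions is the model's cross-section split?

At z = 17.36 mm: the cube is absent (z outside [0, 3.5]); the cube at (12, 3) does not reach this height (z outside [2, 17]); Merging all regions: nothing is present at this height; the cube at (13, 7.5) is present — its section is the full 15×12 rectangle; Taking the union: only the 15×12 cube at (13, 7.5) is present, so the union is just that shape — 1 connected region. The result has 1 disconnected region.

1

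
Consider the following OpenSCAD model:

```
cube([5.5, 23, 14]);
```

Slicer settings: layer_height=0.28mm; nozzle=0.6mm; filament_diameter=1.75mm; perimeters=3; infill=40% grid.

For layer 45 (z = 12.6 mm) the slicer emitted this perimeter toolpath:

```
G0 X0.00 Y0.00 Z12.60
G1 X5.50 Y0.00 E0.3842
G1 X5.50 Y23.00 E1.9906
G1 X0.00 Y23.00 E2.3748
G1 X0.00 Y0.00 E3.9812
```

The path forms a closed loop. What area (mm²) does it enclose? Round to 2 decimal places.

Apply the shoelace formula to the sequence of (X, Y) vertices; enclosed area = 126.50 mm².

126.50 mm²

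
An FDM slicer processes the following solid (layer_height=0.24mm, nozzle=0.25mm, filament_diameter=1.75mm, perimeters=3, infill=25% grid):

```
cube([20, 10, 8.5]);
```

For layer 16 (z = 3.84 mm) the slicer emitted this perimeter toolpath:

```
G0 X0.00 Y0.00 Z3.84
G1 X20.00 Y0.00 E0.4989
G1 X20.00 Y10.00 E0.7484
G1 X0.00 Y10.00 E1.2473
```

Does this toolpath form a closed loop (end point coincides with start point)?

no

Start point (G0): (0.00, 0.00). End point (last G1): the path does not return to the start — open.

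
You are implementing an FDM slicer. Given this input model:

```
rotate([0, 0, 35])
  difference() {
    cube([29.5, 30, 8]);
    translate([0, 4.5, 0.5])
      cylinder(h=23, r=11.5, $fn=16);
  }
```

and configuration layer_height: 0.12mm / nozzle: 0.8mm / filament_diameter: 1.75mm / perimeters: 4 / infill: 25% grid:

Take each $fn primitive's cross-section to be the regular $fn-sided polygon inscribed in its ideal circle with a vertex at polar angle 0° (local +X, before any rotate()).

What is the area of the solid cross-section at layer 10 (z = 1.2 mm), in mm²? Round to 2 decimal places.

734.05 mm²

At z = 1.2 mm: the cube (footprint 29.5×30) is included at this height (area 885.00 mm²); the r=11.5 cylinder at (0, 4.5) contributes a regular 16-gon of circumradius 11.5 (area = (16/2)·11.500²·sin(360°/16) = 404.88 mm²); After the difference (first − rest): starting from the 29.5×30 cube (885.00 mm²), the r=11.5 cylinder at (0, 4.5) partially overlaps it — only the 150.95 mm² overlap (of its 404.88 mm²) is removed, clipping the outline — area = 734.05 mm²; (rotated 35° about Z; rotation is an isometry so areas/perimeters/island counts are preserved). Overall, the cross-section is a single solid region. Net area = 734.05 mm².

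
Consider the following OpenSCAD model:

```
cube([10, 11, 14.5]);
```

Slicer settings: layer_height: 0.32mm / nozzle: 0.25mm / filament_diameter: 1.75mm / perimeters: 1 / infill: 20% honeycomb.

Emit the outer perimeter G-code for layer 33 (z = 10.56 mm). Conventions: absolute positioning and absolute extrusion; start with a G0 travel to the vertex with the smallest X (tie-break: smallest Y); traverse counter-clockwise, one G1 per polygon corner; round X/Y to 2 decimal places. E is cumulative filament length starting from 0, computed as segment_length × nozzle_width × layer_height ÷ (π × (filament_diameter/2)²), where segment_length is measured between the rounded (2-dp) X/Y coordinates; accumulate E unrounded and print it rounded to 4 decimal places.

At z = 10.56 mm: the cube (footprint 10×11) is included at this height. The outline is a single polygon with 4 vertices. Extrusion per mm of travel: 0.25 × 0.32 / (π × 0.875²) = 0.033260. Accumulating E over each segment gives final E = 1.3969.

G0 X0.00 Y0.00 Z10.56
G1 X10.00 Y0.00 E0.3326
G1 X10.00 Y11.00 E0.6985
G1 X0.00 Y11.00 E1.0311
G1 X0.00 Y0.00 E1.3969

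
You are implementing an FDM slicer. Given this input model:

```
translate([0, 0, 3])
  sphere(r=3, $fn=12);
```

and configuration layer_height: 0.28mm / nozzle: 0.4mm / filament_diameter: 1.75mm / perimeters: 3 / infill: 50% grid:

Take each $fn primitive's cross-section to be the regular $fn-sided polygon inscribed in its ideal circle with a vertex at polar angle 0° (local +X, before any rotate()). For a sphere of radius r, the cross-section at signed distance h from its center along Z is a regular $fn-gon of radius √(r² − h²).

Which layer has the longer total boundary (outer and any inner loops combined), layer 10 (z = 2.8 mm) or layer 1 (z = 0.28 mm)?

Layer 10 (z = 2.8): the sphere: section is a regular 12-gon, circumradius = √(r²−h²) = √(3²−0.2²) = 2.993 (perimeter = 2·12·2.993·sin(180°/12) = 18.59 mm). So its perimeter = 18.59 mm. Layer 1 (z = 0.28): the r=3 sphere contributes a regular 12-gon of circumradius √(3²−2.72²) = 1.266 (perimeter = 2·12·1.266·sin(180°/12) = 7.86 mm). So its perimeter = 7.86 mm. Layer 10 is larger (18.59 vs 7.86 mm).

layer 10 (z = 2.8 mm)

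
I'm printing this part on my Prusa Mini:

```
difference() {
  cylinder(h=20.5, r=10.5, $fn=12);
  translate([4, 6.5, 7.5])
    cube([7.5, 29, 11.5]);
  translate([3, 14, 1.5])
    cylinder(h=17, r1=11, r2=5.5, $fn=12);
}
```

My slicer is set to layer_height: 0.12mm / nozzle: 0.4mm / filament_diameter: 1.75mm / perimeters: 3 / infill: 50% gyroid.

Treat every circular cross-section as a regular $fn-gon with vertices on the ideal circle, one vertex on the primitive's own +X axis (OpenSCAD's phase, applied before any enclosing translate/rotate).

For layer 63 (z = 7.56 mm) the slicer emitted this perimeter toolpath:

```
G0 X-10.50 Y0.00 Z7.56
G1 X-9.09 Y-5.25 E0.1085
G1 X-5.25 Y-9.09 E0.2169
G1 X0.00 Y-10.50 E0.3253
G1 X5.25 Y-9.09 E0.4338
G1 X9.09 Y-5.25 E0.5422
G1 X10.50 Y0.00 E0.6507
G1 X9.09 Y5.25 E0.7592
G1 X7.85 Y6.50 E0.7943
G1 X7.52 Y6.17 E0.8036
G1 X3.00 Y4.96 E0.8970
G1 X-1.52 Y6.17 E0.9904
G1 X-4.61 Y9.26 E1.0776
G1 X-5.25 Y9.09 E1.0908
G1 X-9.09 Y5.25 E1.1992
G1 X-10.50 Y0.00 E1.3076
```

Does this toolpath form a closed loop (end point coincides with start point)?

Start point (G0): (-10.50, 0.00). End point (last G1): the path returns to the start — closed.

yes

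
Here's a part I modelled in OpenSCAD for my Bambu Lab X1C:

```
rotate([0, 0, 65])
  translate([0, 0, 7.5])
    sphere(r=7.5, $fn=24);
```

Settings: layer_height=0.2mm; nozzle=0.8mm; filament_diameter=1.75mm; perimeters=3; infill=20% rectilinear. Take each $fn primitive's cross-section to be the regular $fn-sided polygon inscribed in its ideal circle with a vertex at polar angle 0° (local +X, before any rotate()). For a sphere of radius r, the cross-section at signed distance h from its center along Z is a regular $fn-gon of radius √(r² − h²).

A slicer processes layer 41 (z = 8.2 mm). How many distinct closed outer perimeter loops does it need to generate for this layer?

1

At z = 8.2 mm: the r=7.5 sphere slices to a regular 24-gon of circumradius 7.467 (√(r²−h²) with h=0.7 from center); (whole slice rotated 65° about Z — lengths, areas and connectivity unchanged). The result has 1 disconnected region.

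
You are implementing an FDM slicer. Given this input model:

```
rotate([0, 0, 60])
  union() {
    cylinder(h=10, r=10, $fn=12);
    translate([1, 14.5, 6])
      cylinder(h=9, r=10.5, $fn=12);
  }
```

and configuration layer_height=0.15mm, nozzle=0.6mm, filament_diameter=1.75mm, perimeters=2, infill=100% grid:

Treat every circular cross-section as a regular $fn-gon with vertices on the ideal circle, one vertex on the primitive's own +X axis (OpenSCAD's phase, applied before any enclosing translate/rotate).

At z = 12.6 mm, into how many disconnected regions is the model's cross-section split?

1

At z = 12.6 mm: the cylinder is absent (z outside [0, 10]); the r=10.5 cylinder at (1, 14.5) contributes a regular 12-gon of circumradius 10.5; Combining (union): only the r=10.5 cylinder at (1, 14.5) is present, so the union is just that shape — 1 connected region; (rotated 60° about Z; rotation is an isometry so areas/perimeters/island counts are preserved). The result has 1 disconnected region.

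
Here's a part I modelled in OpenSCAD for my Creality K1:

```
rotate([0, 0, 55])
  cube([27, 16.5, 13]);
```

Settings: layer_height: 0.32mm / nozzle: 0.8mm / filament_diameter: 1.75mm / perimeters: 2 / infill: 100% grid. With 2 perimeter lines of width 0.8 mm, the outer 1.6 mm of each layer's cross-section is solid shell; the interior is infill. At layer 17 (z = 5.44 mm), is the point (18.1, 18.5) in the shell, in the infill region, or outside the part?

At z = 5.44 mm: the cube is present — its section is the full 27×16.5 rectangle; (rotated 55° about Z; rotation is an isometry so areas/perimeters/island counts are preserved). Overall, the cross-section is a single solid region. Undo the 55° rotation: the query point maps to (25.536, -4.215) in the un-rotated model frame. The nearest boundary edge runs (0.00, 0.00)→(27.00, 0.00); distance from the point to it = 4.22 mm. The point is not inside any of the regions above, so it lies outside the cross-section (4.22 mm from the nearest boundary).

outside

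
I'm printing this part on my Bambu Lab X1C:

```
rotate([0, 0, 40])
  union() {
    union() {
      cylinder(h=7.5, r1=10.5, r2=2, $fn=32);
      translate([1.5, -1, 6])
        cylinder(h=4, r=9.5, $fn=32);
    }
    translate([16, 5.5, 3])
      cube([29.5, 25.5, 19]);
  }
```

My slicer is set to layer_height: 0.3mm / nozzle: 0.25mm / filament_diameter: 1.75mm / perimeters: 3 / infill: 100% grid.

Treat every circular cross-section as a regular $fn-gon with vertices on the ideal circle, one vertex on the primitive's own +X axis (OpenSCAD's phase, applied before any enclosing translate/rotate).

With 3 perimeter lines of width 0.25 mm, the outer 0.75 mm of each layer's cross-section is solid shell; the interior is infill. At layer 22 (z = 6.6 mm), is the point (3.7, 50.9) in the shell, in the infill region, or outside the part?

At z = 6.6 mm: the cone contributes a regular 32-gon of circumradius 3.020 (interpolated between r1=10.5 and r2=2 at t=0.880); the r=9.5 cylinder at (1.5, -1) contributes a regular 32-gon of circumradius 9.5; Taking the union: the cone lies entirely inside the r=9.5 cylinder at (1.5, -1), so the union is just the r=9.5 cylinder at (1.5, -1) — 1 connected region; the 29.5×25.5 cube at (16, 5.5) contributes its full rectangle; Taking the union: the 2 present regions are separate (no shared area or edge), so areas and boundary lengths simply add and each stays a separate island — 2 connected regions; (rotated 40° about Z; rotation is an isometry so areas/perimeters/island counts are preserved). Overall, the cross-section has 2 separate islands. Undo the 40° rotation: the query point maps to (35.552, 36.613) in the un-rotated model frame. The nearest boundary edge runs (16.00, 31.00)→(45.50, 31.00); distance from the point to it = 5.61 mm. The point is not inside any of the regions above, so it lies outside the cross-section (5.61 mm from the nearest boundary).

outside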